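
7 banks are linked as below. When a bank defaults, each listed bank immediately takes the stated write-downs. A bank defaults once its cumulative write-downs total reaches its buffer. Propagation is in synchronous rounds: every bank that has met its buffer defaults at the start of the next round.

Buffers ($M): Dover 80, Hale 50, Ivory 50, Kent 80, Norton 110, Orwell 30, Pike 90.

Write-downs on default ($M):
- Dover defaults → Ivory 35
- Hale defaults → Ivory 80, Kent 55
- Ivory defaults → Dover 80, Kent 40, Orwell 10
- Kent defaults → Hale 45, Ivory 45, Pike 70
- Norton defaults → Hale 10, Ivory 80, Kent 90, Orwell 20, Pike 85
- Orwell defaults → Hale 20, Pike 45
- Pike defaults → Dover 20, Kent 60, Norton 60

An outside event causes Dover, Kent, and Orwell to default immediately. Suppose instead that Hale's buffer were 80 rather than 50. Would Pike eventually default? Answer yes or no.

With Hale's buffer at 80:
Round 1 — Dover, Kent, Orwell default (initial).
  Hale: +45+20 → 65 < 80
  Ivory: +35+45 → 80 ≥ 50
  Pike: +70+45 → 115 ≥ 90
Round 2 — Ivory, Pike default.
  Norton: +60 → 60 < 110
No further defaults.

yes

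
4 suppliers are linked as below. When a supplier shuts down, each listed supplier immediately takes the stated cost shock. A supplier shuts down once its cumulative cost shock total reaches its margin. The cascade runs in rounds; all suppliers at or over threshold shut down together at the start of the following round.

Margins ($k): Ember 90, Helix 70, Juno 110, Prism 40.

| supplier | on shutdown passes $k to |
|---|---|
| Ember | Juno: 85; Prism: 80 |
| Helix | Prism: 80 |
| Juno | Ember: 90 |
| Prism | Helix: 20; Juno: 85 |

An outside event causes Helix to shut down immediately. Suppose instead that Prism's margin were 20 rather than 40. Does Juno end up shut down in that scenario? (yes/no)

With Prism's margin at 20:
Round 1 — Helix shuts down (initial).
  Prism: +80 → 80 ≥ 20
Round 2 — Prism shuts down.
  Juno: +85 → 85 < 110
No further shutdowns.

no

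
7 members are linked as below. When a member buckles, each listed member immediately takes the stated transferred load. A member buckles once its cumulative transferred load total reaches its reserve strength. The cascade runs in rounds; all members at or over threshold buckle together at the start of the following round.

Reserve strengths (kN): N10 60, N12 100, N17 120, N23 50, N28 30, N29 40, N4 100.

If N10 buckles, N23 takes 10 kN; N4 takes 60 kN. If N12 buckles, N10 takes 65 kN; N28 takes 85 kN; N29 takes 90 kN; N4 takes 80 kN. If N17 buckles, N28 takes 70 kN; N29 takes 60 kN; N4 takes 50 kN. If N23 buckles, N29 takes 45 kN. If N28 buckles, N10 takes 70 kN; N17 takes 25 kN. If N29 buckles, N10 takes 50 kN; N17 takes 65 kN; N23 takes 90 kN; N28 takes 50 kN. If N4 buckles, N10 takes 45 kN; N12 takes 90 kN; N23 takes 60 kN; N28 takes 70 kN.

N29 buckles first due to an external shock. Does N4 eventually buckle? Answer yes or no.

no

Round 1 — N29 buckles (initial).
  N10: +50 → 50 < 60
  N17: +65 → 65 < 120
  N23: +90 → 90 ≥ 50
  N28: +50 → 50 ≥ 30
Round 2 — N23, N28 buckle.
  N10: +70 → 120 ≥ 60
  N17: +25 → 90 < 120
Round 3 — N10 buckles.
  N4: +60 → 60 < 100
No further bucklings.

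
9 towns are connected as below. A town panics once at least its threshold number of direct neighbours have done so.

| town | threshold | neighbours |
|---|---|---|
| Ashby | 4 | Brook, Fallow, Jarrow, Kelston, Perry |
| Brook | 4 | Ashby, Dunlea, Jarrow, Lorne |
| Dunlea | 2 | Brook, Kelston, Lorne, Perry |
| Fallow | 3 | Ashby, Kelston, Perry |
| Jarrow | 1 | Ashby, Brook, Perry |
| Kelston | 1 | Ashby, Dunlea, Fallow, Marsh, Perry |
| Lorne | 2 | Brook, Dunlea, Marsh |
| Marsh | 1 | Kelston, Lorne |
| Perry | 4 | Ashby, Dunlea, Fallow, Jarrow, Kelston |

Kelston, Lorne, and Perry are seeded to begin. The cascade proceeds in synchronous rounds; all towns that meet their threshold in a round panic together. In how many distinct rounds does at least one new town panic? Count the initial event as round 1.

Round 1 — Kelston, Lorne, Perry panic (initial).
Round 2 — checking thresholds:
  Ashby: 2 of 5 neighbours < 4, not yet.
  Brook: 1 of 4 neighbours < 4, not yet.
  Dunlea: 3 of 4 neighbours ≥ 2, panics.
  Fallow: 2 of 3 neighbours < 3, not yet.
  Jarrow: 1 of 3 neighbours ≥ 1, panics.
  Marsh: 2 of 2 neighbours ≥ 1, panics.
Round 3 — no new panics; cascade stops.

2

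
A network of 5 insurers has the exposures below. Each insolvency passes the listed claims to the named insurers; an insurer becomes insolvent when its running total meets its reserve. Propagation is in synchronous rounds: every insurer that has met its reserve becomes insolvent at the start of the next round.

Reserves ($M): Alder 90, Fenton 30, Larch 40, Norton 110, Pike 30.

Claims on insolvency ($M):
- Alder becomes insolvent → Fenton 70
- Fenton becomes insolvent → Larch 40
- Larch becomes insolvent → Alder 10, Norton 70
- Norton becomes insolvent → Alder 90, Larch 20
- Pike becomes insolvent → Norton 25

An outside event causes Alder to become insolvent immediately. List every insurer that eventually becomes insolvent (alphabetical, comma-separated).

Round 1 — Alder becomes insolvent (initial).
  Fenton: +70 → 70 ≥ 30
Round 2 — Fenton becomes insolvent.
  Larch: +40 → 40 ≥ 40
Round 3 — Larch becomes insolvent.
  Norton: +70 → 70 < 110
No further insolvencies.

Alder, Fenton, Larch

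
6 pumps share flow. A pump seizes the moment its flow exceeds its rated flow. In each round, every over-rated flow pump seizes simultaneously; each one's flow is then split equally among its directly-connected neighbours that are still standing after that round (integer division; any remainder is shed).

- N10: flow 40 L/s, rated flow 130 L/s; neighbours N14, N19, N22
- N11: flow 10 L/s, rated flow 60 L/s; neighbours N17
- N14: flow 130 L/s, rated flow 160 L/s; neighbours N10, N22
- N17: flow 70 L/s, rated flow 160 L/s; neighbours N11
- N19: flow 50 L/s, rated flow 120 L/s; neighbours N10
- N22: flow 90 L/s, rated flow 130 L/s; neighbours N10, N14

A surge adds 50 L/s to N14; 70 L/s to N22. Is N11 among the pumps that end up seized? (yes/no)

Round 1 — N14 at 180 > 160; N22 at 160 > 130. N14, N22 seize.
  N14 sheds 180 L/s to N10: 180 each.
    N10: 40+180 = 220 > 130
  N22 sheds 160 L/s to N10: 160 each.
    N10: 220+160 = 380 > 130
Round 2 — N10 seizes.
  N10 sheds 380 L/s to N19: 380 each.
    N19: 50+380 = 430 > 120
Round 3 — N19 seizes.
  N19 sheds 430 L/s: no online neighbours, lost.
No further seizures.

no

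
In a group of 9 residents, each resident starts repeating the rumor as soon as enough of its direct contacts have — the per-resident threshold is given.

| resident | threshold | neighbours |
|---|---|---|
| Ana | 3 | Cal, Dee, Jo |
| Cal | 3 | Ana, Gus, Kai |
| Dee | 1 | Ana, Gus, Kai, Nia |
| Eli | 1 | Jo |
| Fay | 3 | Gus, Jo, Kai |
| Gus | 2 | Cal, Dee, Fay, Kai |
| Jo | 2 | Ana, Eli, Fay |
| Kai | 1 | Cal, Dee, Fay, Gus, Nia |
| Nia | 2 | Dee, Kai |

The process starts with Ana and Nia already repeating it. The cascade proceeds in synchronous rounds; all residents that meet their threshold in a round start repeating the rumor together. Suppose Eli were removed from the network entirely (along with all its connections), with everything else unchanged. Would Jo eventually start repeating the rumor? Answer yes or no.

no

With Eli removed:
Round 1 — Ana, Nia start repeating the rumor (initial).
Round 2 — checking thresholds:
  Cal: 1 of 3 neighbours < 3, holds.
  Dee: 2 of 4 neighbours ≥ 1, starts repeating the rumor.
  Jo: 1 of 2 neighbours < 2, holds.
  Kai: 1 of 5 neighbours ≥ 1, starts repeating the rumor.
Round 3 — checking thresholds:
  Cal: 2 of 3 neighbours < 3, holds.
  Fay: 1 of 3 neighbours < 3, holds.
  Gus: 2 of 4 neighbours ≥ 2, starts repeating the rumor.
  Jo: 1 of 2 neighbours < 2, holds.
Round 4 — checking thresholds:
  Cal: 3 of 3 neighbours ≥ 3, starts repeating the rumor.
  Fay: 2 of 3 neighbours < 3, holds.
  Jo: 1 of 2 neighbours < 2, holds.
Round 5 — no new spreads; cascade stops.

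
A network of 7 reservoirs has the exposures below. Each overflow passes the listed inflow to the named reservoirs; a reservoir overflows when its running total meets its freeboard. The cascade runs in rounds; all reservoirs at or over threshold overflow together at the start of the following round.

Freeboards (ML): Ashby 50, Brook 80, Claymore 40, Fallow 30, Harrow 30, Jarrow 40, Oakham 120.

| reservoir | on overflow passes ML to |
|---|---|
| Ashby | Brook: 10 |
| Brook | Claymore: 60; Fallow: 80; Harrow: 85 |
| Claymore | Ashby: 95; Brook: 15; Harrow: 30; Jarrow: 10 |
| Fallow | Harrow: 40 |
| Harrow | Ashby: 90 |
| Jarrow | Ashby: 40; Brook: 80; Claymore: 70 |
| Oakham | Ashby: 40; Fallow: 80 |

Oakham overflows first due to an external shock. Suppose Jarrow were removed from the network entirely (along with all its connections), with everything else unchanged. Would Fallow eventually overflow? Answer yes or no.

yes

With Jarrow removed:
Round 1 — Oakham overflows (initial).
  Ashby: +40 → 40 < 50
  Fallow: +80 → 80 ≥ 30
Round 2 — Fallow overflows.
  Harrow: +40 → 40 ≥ 30
Round 3 — Harrow overflows.
  Ashby: +90 → 130 ≥ 50
Round 4 — Ashby overflows.
  Brook: +10 → 10 < 80
No further overflows.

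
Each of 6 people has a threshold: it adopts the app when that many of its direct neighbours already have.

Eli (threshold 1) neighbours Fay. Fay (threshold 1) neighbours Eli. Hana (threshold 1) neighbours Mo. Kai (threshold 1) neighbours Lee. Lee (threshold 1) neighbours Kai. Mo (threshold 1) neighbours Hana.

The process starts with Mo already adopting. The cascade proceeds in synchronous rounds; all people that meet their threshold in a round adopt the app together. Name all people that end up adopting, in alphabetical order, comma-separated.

Hana, Mo

Round 1 — Mo adopts the app (initial).
Round 2 — checking thresholds:
  Hana: 1 of 1 neighbours ≥ 1, adopts the app.
Round 3 — no new adoptions; cascade stops.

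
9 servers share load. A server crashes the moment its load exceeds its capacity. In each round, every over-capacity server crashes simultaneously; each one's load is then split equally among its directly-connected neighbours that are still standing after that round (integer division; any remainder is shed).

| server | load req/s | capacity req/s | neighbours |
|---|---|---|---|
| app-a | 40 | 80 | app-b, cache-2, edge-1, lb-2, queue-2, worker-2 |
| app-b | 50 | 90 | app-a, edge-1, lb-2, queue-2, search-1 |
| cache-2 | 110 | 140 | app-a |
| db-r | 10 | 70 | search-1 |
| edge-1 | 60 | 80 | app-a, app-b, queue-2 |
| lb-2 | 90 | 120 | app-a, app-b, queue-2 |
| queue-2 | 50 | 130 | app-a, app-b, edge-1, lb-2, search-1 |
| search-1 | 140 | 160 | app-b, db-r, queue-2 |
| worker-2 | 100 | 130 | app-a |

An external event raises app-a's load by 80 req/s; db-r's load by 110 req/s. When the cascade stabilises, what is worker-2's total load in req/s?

120

Round 1 — app-a at 120 > 80; db-r at 120 > 70. app-a, db-r crash.
  app-a sheds 120 req/s to app-b, cache-2, edge-1, lb-2, queue-2, worker-2: 20 each.
    app-b: 50+20 = 70 ≤ 90
    cache-2: 110+20 = 130 ≤ 140
    edge-1: 60+20 = 80 ≤ 80
    lb-2: 90+20 = 110 ≤ 120
    queue-2: 50+20 = 70 ≤ 130
    worker-2: 100+20 = 120 ≤ 130
  db-r sheds 120 req/s to search-1: 120 each.
    search-1: 140+120 = 260 > 160
Round 2 — search-1 crashes.
  search-1 sheds 260 req/s to app-b, queue-2: 130 each.
    app-b: 70+130 = 200 > 90
    queue-2: 70+130 = 200 > 130
Round 3 — app-b, queue-2 crash.
  app-b sheds 200 req/s to edge-1, lb-2: 100 each.
    edge-1: 80+100 = 180 > 80
    lb-2: 110+100 = 210 > 120
  queue-2 sheds 200 req/s to edge-1, lb-2: 100 each.
    edge-1: 180+100 = 280 > 80
    lb-2: 210+100 = 310 > 120
Round 4 — edge-1, lb-2 crash.
  edge-1 sheds 280 req/s: no online neighbours, lost.
  lb-2 sheds 310 req/s: no online neighbours, lost.
No further crashes.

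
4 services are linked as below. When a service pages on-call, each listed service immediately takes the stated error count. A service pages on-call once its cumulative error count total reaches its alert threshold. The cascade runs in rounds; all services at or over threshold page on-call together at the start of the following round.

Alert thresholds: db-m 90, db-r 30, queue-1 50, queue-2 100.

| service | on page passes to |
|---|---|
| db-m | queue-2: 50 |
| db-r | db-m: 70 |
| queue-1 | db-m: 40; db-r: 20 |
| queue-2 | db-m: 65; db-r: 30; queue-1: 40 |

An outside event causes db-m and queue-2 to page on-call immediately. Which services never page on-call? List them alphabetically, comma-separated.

Round 1 — db-m, queue-2 page on-call (initial).
  db-r: +30 → 30 ≥ 30
  queue-1: +40 → 40 < 50
Round 2 — db-r pages on-call.
No further pages.

queue-1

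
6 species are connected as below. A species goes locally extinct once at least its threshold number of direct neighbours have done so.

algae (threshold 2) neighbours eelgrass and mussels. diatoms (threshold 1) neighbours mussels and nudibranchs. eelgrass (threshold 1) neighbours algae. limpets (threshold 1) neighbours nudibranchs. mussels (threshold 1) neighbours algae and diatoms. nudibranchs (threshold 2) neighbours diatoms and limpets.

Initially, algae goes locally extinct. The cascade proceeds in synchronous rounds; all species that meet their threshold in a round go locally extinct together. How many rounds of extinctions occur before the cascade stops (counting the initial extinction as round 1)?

3

Round 1 — algae goes locally extinct (initial).
Round 2 — checking thresholds:
  eelgrass: 1 of 1 neighbours ≥ 1, goes locally extinct.
  mussels: 1 of 2 neighbours ≥ 1, goes locally extinct.
Round 3 — checking thresholds:
  diatoms: 1 of 2 neighbours ≥ 1, goes locally extinct.
Round 4 — no new extinctions; cascade stops.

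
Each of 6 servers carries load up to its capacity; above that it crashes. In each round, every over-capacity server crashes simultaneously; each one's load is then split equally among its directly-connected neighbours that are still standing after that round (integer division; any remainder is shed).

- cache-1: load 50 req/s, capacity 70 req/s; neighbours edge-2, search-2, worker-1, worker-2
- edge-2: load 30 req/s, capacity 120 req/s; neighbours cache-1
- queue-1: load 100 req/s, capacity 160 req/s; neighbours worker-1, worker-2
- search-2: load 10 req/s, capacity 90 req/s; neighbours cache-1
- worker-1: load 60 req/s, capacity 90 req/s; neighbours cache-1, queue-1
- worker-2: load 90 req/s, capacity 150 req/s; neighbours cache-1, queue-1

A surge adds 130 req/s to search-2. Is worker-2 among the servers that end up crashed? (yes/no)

Round 1 — search-2 at 140 > 90. search-2 crashes.
  search-2 sheds 140 req/s to cache-1: 140 each.
    cache-1: 50+140 = 190 > 70
Round 2 — cache-1 crashes.
  cache-1 sheds 190 req/s to edge-2, worker-1, worker-2: 63 each (1 lost).
    edge-2: 30+63 = 93 ≤ 120
    worker-1: 60+63 = 123 > 90
    worker-2: 90+63 = 153 > 150
Round 3 — worker-1, worker-2 crash.
  worker-1 sheds 123 req/s to queue-1: 123 each.
    queue-1: 100+123 = 223 > 160
  worker-2 sheds 153 req/s to queue-1: 153 each.
    queue-1: 223+153 = 376 > 160
Round 4 — queue-1 crashes.
  queue-1 sheds 376 req/s: no online neighbours, lost.
No further crashes.

yes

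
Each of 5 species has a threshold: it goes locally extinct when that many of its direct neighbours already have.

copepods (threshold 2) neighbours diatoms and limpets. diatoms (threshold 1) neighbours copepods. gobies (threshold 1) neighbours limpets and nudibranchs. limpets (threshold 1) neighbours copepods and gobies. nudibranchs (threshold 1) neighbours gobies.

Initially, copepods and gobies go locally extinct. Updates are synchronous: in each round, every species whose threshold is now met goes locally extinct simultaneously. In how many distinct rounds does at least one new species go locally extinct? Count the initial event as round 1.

Round 1 — copepods, gobies go locally extinct (initial).
Round 2 — checking thresholds:
  diatoms: 1 of 1 neighbours ≥ 1, goes locally extinct.
  limpets: 2 of 2 neighbours ≥ 1, goes locally extinct.
  nudibranchs: 1 of 1 neighbours ≥ 1, goes locally extinct.
Round 3 — no new extinctions; cascade stops.

2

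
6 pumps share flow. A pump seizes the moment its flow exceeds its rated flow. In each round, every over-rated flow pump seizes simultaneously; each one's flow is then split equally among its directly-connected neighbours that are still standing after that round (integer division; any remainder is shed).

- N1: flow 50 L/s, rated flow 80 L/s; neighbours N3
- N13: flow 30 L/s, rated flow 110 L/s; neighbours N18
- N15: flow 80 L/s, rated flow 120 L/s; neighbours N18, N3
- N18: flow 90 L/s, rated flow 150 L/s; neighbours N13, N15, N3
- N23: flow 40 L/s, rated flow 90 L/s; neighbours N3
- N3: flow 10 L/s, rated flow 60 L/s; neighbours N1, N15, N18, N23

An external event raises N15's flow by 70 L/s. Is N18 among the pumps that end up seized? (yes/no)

yes

Round 1 — N15 at 150 > 120. N15 seizes.
  N15 sheds 150 L/s to N18, N3: 75 each.
    N18: 90+75 = 165 > 150
    N3: 10+75 = 85 > 60
Round 2 — N18, N3 seize.
  N18 sheds 165 L/s to N13: 165 each.
    N13: 30+165 = 195 > 110
  N3 sheds 85 L/s to N1, N23: 42 each (1 lost).
    N1: 50+42 = 92 > 80
    N23: 40+42 = 82 ≤ 90
Round 3 — N1, N13 seize.
  N1 sheds 92 L/s: no online neighbours, lost.
  N13 sheds 195 L/s: no online neighbours, lost.
No further seizures.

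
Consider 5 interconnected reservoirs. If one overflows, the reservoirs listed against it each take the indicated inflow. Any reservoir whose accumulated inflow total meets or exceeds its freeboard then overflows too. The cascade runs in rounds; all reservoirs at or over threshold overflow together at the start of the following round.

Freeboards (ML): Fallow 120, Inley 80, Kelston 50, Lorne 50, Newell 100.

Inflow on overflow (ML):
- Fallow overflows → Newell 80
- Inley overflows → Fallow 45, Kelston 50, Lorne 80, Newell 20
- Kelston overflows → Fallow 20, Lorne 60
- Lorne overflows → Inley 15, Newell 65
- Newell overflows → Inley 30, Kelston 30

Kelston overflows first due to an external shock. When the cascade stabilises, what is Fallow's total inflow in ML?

Round 1 — Kelston overflows (initial).
  Fallow: +20 → 20 < 120
  Lorne: +60 → 60 ≥ 50
Round 2 — Lorne overflows.
  Inley: +15 → 15 < 80
  Newell: +65 → 65 < 100
No further overflows.

20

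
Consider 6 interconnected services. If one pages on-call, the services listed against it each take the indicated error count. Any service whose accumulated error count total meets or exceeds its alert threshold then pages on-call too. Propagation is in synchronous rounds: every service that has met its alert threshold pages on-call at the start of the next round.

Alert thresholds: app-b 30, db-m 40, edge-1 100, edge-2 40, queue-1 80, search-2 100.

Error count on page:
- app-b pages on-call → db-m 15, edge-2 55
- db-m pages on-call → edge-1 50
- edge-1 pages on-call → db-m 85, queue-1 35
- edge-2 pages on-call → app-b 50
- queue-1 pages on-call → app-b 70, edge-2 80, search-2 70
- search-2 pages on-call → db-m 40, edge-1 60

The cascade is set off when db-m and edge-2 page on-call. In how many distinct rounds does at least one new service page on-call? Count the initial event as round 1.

2

Round 1 — db-m, edge-2 page on-call (initial).
  app-b: +50 → 50 ≥ 30
  edge-1: +50 → 50 < 100
Round 2 — app-b pages on-call.
No further pages.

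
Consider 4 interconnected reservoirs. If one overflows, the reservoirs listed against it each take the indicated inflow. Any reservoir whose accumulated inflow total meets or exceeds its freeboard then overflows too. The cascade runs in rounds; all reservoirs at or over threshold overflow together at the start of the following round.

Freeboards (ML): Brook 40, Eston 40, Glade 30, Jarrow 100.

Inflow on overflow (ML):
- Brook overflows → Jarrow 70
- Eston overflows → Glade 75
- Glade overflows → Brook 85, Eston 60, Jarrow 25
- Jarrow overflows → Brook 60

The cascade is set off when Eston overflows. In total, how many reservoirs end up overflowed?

Round 1 — Eston overflows (initial).
  Glade: +75 → 75 ≥ 30
Round 2 — Glade overflows.
  Brook: +85 → 85 ≥ 40
  Jarrow: +25 → 25 < 100
Round 3 — Brook overflows.
  Jarrow: +70 → 95 < 100
No further overflows.

3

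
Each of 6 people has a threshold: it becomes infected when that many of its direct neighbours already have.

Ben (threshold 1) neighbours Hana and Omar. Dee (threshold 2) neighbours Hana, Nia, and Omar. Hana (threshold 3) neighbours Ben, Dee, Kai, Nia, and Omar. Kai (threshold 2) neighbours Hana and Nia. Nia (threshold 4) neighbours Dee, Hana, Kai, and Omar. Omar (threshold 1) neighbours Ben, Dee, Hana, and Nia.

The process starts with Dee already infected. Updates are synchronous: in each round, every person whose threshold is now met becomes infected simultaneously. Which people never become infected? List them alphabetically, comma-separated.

Round 1 — Dee becomes infected (initial).
Round 2 — checking thresholds:
  Hana: 1 of 5 neighbours < 3, below threshold.
  Nia: 1 of 4 neighbours < 4, below threshold.
  Omar: 1 of 4 neighbours ≥ 1, becomes infected.
Round 3 — checking thresholds:
  Ben: 1 of 2 neighbours ≥ 1, becomes infected.
  Hana: 2 of 5 neighbours < 3, below threshold.
  Nia: 2 of 4 neighbours < 4, below threshold.
Round 4 — checking thresholds:
  Hana: 3 of 5 neighbours ≥ 3, becomes infected.
  Nia: 2 of 4 neighbours < 4, below threshold.
Round 5 — no new infections; cascade stops.

Kai, Nia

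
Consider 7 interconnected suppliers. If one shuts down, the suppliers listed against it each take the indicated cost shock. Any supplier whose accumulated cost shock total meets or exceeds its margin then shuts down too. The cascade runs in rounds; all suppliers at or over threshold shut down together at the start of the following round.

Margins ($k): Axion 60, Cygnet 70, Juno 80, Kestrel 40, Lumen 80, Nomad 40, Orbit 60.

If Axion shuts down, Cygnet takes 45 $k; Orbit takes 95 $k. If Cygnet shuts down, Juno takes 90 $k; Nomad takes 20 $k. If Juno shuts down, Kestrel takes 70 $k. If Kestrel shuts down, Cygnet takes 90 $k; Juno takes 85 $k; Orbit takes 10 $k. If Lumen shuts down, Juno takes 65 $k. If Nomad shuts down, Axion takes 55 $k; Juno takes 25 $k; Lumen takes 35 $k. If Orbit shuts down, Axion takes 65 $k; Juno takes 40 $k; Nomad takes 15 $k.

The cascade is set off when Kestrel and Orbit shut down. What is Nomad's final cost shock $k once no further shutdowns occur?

35

Round 1 — Kestrel, Orbit shut down (initial).
  Axion: +65 → 65 ≥ 60
  Cygnet: +90 → 90 ≥ 70
  Juno: +85+40 → 125 ≥ 80
  Nomad: +15 → 15 < 40
Round 2 — Axion, Cygnet, Juno shut down.
  Nomad: +20 → 35 < 40
No further shutdowns.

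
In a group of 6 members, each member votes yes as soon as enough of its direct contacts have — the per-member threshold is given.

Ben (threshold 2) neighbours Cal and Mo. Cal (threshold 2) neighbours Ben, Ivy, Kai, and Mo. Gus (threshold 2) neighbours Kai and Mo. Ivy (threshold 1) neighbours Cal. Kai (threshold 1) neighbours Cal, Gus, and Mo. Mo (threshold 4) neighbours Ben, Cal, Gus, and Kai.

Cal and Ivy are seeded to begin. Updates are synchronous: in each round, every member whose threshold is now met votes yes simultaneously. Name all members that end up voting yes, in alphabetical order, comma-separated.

Cal, Ivy, Kai

Round 1 — Cal, Ivy vote yes (initial).
Round 2 — checking thresholds:
  Ben: 1 of 2 neighbours < 2, below threshold.
  Kai: 1 of 3 neighbours ≥ 1, votes yes.
  Mo: 1 of 4 neighbours < 4, below threshold.
Round 3 — no new yes votes; cascade stops.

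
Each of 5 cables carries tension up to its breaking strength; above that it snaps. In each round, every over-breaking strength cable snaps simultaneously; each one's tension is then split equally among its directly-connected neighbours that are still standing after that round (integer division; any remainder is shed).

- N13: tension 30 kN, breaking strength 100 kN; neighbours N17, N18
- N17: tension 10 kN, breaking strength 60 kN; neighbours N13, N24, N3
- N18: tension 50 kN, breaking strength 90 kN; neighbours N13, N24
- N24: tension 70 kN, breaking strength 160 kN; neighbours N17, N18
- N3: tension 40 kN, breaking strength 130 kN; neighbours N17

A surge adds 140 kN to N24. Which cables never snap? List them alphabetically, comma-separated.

Round 1 — N24 at 210 > 160. N24 snaps.
  N24 sheds 210 kN to N17, N18: 105 each.
    N17: 10+105 = 115 > 60
    N18: 50+105 = 155 > 90
Round 2 — N17, N18 snap.
  N17 sheds 115 kN to N13, N3: 57 each (1 lost).
    N13: 30+57 = 87 ≤ 100
    N3: 40+57 = 97 ≤ 130
  N18 sheds 155 kN to N13: 155 each.
    N13: 87+155 = 242 > 100
Round 3 — N13 snaps.
  N13 sheds 242 kN: no online neighbours, lost.
No further breaks.

N3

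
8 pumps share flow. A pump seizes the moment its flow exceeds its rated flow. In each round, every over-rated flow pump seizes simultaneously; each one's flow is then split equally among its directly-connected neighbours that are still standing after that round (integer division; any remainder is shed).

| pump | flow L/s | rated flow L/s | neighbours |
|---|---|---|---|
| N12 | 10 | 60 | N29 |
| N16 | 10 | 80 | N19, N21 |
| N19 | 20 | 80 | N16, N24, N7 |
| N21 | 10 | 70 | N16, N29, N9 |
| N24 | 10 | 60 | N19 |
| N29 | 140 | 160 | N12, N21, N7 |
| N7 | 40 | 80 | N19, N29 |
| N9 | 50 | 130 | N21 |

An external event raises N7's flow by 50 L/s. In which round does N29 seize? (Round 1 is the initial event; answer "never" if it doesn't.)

2

Round 1 — N7 at 90 > 80. N7 seizes.
  N7 sheds 90 L/s to N19, N29: 45 each.
    N19: 20+45 = 65 ≤ 80
    N29: 140+45 = 185 > 160
Round 2 — N29 seizes.
  N29 sheds 185 L/s to N12, N21: 92 each (1 lost).
    N12: 10+92 = 102 > 60
    N21: 10+92 = 102 > 70
Round 3 — N12, N21 seize.
  N12 sheds 102 L/s: no online neighbours, lost.
  N21 sheds 102 L/s to N16, N9: 51 each.
    N16: 10+51 = 61 ≤ 80
    N9: 50+51 = 101 ≤ 130
No further seizures.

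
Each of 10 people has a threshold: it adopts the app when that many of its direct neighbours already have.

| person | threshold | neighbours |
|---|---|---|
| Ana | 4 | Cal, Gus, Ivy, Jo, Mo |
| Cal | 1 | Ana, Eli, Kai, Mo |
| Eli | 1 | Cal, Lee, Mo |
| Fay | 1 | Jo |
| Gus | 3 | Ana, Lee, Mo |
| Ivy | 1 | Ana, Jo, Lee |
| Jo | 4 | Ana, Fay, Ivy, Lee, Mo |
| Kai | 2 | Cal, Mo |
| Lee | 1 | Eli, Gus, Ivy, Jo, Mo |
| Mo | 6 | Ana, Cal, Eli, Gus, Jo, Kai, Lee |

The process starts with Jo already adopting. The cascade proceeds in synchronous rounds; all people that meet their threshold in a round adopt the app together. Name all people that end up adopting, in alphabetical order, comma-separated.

Round 1 — Jo adopts the app (initial).
Round 2 — checking thresholds:
  Ana: 1 of 5 neighbours < 4, not yet.
  Fay: 1 of 1 neighbours ≥ 1, adopts the app.
  Ivy: 1 of 3 neighbours ≥ 1, adopts the app.
  Lee: 1 of 5 neighbours ≥ 1, adopts the app.
  Mo: 1 of 7 neighbours < 6, not yet.
Round 3 — checking thresholds:
  Ana: 2 of 5 neighbours < 4, not yet.
  Eli: 1 of 3 neighbours ≥ 1, adopts the app.
  Gus: 1 of 3 neighbours < 3, not yet.
  Mo: 2 of 7 neighbours < 6, not yet.
Round 4 — checking thresholds:
  Ana: 2 of 5 neighbours < 4, not yet.
  Cal: 1 of 4 neighbours ≥ 1, adopts the app.
  Gus: 1 of 3 neighbours < 3, not yet.
  Mo: 3 of 7 neighbours < 6, not yet.
Round 5 — no new adoptions; cascade stops.

Cal, Eli, Fay, Ivy, Jo, Lee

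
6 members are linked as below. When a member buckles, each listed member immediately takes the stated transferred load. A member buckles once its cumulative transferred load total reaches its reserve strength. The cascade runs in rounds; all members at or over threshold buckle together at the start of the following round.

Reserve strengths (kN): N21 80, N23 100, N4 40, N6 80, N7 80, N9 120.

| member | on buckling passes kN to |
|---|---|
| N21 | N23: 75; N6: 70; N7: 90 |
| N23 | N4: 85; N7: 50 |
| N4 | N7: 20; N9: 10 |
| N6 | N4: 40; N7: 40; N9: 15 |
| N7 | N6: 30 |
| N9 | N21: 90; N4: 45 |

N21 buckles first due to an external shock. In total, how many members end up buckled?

Round 1 — N21 buckles (initial).
  N23: +75 → 75 < 100
  N6: +70 → 70 < 80
  N7: +90 → 90 ≥ 80
Round 2 — N7 buckles.
  N6: +30 → 100 ≥ 80
Round 3 — N6 buckles.
  N4: +40 → 40 ≥ 40
  N9: +15 → 15 < 120
Round 4 — N4 buckles.
  N9: +10 → 25 < 120
No further bucklings.

4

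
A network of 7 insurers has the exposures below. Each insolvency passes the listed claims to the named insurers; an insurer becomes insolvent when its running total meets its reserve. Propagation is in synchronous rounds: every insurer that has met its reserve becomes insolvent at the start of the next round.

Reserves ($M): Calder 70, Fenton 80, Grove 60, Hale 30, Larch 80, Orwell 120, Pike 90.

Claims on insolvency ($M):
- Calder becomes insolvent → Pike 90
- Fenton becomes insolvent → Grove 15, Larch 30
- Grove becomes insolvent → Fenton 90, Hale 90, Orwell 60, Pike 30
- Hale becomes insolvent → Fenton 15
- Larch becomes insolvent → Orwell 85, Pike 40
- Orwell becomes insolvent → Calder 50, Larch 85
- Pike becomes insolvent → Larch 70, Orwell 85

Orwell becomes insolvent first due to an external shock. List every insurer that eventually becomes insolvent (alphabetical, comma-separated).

Larch, Orwell

Round 1 — Orwell becomes insolvent (initial).
  Calder: +50 → 50 < 70
  Larch: +85 → 85 ≥ 80
Round 2 — Larch becomes insolvent.
  Pike: +40 → 40 < 90
No further insolvencies.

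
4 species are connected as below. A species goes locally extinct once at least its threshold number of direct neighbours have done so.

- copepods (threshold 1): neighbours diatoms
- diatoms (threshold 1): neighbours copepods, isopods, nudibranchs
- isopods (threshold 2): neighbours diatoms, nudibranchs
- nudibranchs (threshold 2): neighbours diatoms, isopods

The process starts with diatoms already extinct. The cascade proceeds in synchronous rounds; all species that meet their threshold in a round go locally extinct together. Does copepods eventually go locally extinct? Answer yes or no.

Round 1 — diatoms goes locally extinct (initial).
Round 2 — checking thresholds:
  copepods: 1 of 1 neighbours ≥ 1, goes locally extinct.
  isopods: 1 of 2 neighbours < 2, not yet.
  nudibranchs: 1 of 2 neighbours < 2, not yet.
Round 3 — no new extinctions; cascade stops.

yes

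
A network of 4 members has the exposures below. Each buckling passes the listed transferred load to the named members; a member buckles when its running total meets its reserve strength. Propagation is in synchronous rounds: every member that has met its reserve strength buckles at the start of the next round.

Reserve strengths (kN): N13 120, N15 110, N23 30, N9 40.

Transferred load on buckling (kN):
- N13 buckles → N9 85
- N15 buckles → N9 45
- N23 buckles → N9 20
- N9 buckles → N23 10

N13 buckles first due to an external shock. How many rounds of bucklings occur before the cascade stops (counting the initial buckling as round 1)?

2

Round 1 — N13 buckles (initial).
  N9: +85 → 85 ≥ 40
Round 2 — N9 buckles.
  N23: +10 → 10 < 30
No further bucklings.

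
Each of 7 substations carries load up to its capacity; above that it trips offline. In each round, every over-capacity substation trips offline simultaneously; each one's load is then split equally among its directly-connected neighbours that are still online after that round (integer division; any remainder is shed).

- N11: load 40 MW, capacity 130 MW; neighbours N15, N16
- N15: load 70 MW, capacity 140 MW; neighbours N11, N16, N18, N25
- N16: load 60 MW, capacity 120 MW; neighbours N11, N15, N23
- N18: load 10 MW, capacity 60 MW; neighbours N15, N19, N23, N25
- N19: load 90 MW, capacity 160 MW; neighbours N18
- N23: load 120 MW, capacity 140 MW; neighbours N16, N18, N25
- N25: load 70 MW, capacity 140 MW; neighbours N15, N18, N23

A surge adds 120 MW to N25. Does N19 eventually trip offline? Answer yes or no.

no

Round 1 — N25 at 190 > 140. N25 trips offline.
  N25 sheds 190 MW to N15, N18, N23: 63 each (1 lost).
    N15: 70+63 = 133 ≤ 140
    N18: 10+63 = 73 > 60
    N23: 120+63 = 183 > 140
Round 2 — N18, N23 trip offline.
  N18 sheds 73 MW to N15, N19: 36 each (1 lost).
    N15: 133+36 = 169 > 140
    N19: 90+36 = 126 ≤ 160
  N23 sheds 183 MW to N16: 183 each.
    N16: 60+183 = 243 > 120
Round 3 — N15, N16 trip offline.
  N15 sheds 169 MW to N11: 169 each.
    N11: 40+169 = 209 > 130
  N16 sheds 243 MW to N11: 243 each.
    N11: 209+243 = 452 > 130
Round 4 — N11 trips offline.
  N11 sheds 452 MW: no online neighbours, lost.
No further trips.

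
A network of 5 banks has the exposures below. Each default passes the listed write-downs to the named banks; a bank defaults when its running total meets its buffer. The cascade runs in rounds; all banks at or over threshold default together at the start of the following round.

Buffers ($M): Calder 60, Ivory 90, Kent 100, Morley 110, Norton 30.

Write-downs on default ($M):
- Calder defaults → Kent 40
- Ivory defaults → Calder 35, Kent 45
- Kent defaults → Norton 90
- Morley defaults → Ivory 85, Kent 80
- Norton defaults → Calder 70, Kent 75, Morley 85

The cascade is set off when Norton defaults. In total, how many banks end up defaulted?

3

Round 1 — Norton defaults (initial).
  Calder: +70 → 70 ≥ 60
  Kent: +75 → 75 < 100
  Morley: +85 → 85 < 110
Round 2 — Calder defaults.
  Kent: +40 → 115 ≥ 100
Round 3 — Kent defaults.
No further defaults.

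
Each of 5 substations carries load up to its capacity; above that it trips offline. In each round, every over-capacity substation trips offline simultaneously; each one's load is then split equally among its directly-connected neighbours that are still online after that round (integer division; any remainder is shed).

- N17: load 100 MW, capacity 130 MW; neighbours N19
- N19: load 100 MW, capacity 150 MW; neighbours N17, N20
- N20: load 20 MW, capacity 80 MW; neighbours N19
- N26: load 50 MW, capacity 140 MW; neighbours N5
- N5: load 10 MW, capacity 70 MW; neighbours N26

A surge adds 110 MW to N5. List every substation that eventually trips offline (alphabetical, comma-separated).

N26, N5

Round 1 — N5 at 120 > 70. N5 trips offline.
  N5 sheds 120 MW to N26: 120 each.
    N26: 50+120 = 170 > 140
Round 2 — N26 trips offline.
  N26 sheds 170 MW: no online neighbours, lost.
No further trips.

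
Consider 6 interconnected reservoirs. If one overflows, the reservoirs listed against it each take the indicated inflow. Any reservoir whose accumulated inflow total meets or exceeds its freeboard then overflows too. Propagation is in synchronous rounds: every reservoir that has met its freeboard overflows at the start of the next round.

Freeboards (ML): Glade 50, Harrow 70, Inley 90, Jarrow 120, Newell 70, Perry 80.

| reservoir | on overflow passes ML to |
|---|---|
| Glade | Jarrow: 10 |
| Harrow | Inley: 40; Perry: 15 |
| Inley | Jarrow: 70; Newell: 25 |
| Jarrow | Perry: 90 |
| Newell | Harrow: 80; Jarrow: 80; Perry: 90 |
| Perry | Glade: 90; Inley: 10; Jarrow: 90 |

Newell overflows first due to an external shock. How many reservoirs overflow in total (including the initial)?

Round 1 — Newell overflows (initial).
  Harrow: +80 → 80 ≥ 70
  Jarrow: +80 → 80 < 120
  Perry: +90 → 90 ≥ 80
Round 2 — Harrow, Perry overflow.
  Glade: +90 → 90 ≥ 50
  Inley: +40+10 → 50 < 90
  Jarrow: +90 → 170 ≥ 120
Round 3 — Glade, Jarrow overflow.
No further overflows.

5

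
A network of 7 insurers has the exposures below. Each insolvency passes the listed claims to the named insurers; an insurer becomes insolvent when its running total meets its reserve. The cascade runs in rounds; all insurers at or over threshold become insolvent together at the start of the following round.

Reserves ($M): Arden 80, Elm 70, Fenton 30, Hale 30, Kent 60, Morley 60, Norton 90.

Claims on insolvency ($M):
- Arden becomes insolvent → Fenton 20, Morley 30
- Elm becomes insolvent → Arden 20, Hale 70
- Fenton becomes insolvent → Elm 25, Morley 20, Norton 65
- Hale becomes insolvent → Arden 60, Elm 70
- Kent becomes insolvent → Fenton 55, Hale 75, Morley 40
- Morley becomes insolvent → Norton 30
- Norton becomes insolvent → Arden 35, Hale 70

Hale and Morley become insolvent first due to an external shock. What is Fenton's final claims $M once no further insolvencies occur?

Round 1 — Hale, Morley become insolvent (initial).
  Arden: +60 → 60 < 80
  Elm: +70 → 70 ≥ 70
  Norton: +30 → 30 < 90
Round 2 — Elm becomes insolvent.
  Arden: +20 → 80 ≥ 80
Round 3 — Arden becomes insolvent.
  Fenton: +20 → 20 < 30
No further insolvencies.

20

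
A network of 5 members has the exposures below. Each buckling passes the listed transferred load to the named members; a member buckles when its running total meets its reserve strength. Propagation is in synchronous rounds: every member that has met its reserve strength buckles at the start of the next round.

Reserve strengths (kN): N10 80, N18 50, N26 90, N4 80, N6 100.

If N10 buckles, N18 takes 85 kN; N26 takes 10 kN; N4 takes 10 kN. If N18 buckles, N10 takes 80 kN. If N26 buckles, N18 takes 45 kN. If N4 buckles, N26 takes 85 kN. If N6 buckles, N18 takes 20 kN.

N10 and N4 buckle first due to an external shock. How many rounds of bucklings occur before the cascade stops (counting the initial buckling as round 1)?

2

Round 1 — N10, N4 buckle (initial).
  N18: +85 → 85 ≥ 50
  N26: +10+85 → 95 ≥ 90
Round 2 — N18, N26 buckle.
No further bucklings.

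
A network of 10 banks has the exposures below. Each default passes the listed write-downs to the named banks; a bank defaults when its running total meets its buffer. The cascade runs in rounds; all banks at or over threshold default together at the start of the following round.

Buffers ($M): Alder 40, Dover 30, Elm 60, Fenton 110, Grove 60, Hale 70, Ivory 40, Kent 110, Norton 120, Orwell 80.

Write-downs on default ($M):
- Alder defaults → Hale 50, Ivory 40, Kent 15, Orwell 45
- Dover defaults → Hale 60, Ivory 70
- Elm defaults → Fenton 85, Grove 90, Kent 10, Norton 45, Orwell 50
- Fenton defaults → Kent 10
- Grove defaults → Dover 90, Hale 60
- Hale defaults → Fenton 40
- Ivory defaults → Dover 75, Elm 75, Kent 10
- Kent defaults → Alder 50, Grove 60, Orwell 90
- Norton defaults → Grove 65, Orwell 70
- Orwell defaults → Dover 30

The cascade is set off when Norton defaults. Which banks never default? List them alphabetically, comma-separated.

Round 1 — Norton defaults (initial).
  Grove: +65 → 65 ≥ 60
  Orwell: +70 → 70 < 80
Round 2 — Grove defaults.
  Dover: +90 → 90 ≥ 30
  Hale: +60 → 60 < 70
Round 3 — Dover defaults.
  Hale: +60 → 120 ≥ 70
  Ivory: +70 → 70 ≥ 40
Round 4 — Hale, Ivory default.
  Elm: +75 → 75 ≥ 60
  Fenton: +40 → 40 < 110
  Kent: +10 → 10 < 110
Round 5 — Elm defaults.
  Fenton: +85 → 125 ≥ 110
  Kent: +10 → 20 < 110
  Orwell: +50 → 120 ≥ 80
Round 6 — Fenton, Orwell default.
  Kent: +10 → 30 < 110
No further defaults.

Alder, Kent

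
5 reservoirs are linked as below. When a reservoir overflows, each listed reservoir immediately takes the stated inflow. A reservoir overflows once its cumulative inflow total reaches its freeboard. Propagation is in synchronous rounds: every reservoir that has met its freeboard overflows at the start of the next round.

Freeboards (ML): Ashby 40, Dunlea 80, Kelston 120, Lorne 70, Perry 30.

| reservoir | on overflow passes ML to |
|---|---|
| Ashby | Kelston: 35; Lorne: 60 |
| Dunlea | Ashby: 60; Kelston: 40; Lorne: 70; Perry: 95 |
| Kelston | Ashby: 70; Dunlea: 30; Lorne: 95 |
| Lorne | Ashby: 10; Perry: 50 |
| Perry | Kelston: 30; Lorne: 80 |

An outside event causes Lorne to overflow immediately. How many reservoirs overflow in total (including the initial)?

Round 1 — Lorne overflows (initial).
  Ashby: +10 → 10 < 40
  Perry: +50 → 50 ≥ 30
Round 2 — Perry overflows.
  Kelston: +30 → 30 < 120
No further overflows.

2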